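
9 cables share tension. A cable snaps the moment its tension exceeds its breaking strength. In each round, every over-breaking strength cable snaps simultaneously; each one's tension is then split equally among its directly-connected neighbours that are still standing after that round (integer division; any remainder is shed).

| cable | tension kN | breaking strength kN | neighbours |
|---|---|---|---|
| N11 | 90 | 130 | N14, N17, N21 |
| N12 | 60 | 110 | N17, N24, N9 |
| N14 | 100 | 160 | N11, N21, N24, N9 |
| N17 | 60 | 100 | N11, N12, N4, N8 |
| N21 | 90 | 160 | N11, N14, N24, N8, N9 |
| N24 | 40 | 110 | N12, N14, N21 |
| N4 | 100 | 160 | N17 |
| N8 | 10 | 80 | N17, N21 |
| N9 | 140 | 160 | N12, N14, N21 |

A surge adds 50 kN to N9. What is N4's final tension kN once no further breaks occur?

160

Round 1 — N9 at 190 > 160. N9 snaps.
  N9 sheds 190 kN to N12, N14, N21: 63 each (1 lost).
    N12: 60+63 = 123 > 110
    N14: 100+63 = 163 > 160
    N21: 90+63 = 153 ≤ 160
Round 2 — N12, N14 snap.
  N12 sheds 123 kN to N17, N24: 61 each (1 lost).
    N17: 60+61 = 121 > 100
    N24: 40+61 = 101 ≤ 110
  N14 sheds 163 kN to N11, N21, N24: 54 each (1 lost).
    N11: 90+54 = 144 > 130
    N21: 153+54 = 207 > 160
    N24: 101+54 = 155 > 110
Round 3 — N11, N17, N21, N24 snap.
  N11 sheds 144 kN: no online neighbours, lost.
  N17 sheds 121 kN to N4, N8: 60 each (1 lost).
    N4: 100+60 = 160 ≤ 160
    N8: 10+60 = 70 ≤ 80
  N21 sheds 207 kN to N8: 207 each.
    N8: 70+207 = 277 > 80
  N24 sheds 155 kN: no online neighbours, lost.
Round 4 — N8 snaps.
  N8 sheds 277 kN: no online neighbours, lost.
No further breaks.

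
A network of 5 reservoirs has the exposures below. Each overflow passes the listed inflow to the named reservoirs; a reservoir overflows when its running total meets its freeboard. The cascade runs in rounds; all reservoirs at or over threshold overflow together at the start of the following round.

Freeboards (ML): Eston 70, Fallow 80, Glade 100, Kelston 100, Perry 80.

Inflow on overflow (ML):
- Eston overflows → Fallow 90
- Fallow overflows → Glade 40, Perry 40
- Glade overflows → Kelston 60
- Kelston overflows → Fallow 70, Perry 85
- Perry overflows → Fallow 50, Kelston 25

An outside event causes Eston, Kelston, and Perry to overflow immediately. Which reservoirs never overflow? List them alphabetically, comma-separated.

Round 1 — Eston, Kelston, Perry overflow (initial).
  Fallow: +90+70+50 → 210 ≥ 80
Round 2 — Fallow overflows.
  Glade: +40 → 40 < 100
No further overflows.

Glade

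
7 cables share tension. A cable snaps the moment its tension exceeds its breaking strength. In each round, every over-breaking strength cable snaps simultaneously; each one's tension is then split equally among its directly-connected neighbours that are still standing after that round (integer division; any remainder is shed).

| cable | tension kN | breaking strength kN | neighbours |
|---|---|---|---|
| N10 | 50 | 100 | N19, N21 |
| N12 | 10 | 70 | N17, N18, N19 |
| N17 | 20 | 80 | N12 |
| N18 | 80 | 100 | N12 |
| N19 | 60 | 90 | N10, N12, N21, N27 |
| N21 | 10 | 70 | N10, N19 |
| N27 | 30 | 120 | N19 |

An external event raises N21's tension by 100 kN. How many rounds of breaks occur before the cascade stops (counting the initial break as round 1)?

Round 1 — N21 at 110 > 70. N21 snaps.
  N21 sheds 110 kN to N10, N19: 55 each.
    N10: 50+55 = 105 > 100
    N19: 60+55 = 115 > 90
Round 2 — N10, N19 snap.
  N10 sheds 105 kN: no online neighbours, lost.
  N19 sheds 115 kN to N12, N27: 57 each (1 lost).
    N12: 10+57 = 67 ≤ 70
    N27: 30+57 = 87 ≤ 120
No further breaks.

2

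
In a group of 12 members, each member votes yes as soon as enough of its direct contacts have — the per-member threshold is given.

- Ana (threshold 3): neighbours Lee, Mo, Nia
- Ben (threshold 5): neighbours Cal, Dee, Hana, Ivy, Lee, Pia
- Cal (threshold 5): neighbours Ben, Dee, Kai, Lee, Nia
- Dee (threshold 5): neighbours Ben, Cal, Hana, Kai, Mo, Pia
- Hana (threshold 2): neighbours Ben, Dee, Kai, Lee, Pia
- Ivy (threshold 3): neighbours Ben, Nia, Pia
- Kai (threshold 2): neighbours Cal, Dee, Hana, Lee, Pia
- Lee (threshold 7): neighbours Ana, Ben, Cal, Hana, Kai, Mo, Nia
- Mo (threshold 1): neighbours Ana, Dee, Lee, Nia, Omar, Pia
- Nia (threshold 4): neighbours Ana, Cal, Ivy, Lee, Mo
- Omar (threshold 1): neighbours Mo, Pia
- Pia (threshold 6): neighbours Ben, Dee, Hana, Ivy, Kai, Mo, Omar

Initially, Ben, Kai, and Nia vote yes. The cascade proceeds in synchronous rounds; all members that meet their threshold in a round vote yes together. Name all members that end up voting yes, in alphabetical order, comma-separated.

Ben, Hana, Kai, Mo, Nia, Omar

Round 1 — Ben, Kai, Nia vote yes (initial).
Round 2 — checking thresholds:
  Ana: 1 of 3 neighbours < 3, below threshold.
  Cal: 3 of 5 neighbours < 5, below threshold.
  Dee: 2 of 6 neighbours < 5, below threshold.
  Hana: 2 of 5 neighbours ≥ 2, votes yes.
  Ivy: 2 of 3 neighbours < 3, below threshold.
  Lee: 3 of 7 neighbours < 7, below threshold.
  Mo: 1 of 6 neighbours ≥ 1, votes yes.
  Pia: 2 of 7 neighbours < 6, below threshold.
Round 3 — checking thresholds:
  Ana: 2 of 3 neighbours < 3, below threshold.
  Cal: 3 of 5 neighbours < 5, below threshold.
  Dee: 4 of 6 neighbours < 5, below threshold.
  Ivy: 2 of 3 neighbours < 3, below threshold.
  Lee: 5 of 7 neighbours < 7, below threshold.
  Omar: 1 of 2 neighbours ≥ 1, votes yes.
  Pia: 4 of 7 neighbours < 6, below threshold.
Round 4 — no new yes votes; cascade stops.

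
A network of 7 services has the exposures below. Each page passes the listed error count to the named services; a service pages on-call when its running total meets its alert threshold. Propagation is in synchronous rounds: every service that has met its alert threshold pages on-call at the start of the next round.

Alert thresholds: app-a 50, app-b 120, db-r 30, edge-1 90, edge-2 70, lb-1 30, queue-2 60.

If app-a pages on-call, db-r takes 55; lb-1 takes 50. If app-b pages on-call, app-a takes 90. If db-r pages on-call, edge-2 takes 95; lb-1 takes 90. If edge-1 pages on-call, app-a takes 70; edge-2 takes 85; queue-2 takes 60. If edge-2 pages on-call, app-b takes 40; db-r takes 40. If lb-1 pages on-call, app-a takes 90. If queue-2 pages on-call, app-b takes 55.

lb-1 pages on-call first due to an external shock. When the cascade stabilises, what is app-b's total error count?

Round 1 — lb-1 pages on-call (initial).
  app-a: +90 → 90 ≥ 50
Round 2 — app-a pages on-call.
  db-r: +55 → 55 ≥ 30
Round 3 — db-r pages on-call.
  edge-2: +95 → 95 ≥ 70
Round 4 — edge-2 pages on-call.
  app-b: +40 → 40 < 120
No further pages.

40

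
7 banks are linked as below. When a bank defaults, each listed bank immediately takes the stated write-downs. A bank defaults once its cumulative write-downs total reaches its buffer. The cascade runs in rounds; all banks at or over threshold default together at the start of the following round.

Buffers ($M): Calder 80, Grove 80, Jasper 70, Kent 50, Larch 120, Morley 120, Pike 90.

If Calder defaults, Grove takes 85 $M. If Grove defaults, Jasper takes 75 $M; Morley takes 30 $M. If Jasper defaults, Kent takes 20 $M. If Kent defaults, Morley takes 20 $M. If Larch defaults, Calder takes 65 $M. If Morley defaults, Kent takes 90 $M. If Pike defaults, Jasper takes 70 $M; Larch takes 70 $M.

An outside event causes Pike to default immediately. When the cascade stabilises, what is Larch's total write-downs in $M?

Round 1 — Pike defaults (initial).
  Jasper: +70 → 70 ≥ 70
  Larch: +70 → 70 < 120
Round 2 — Jasper defaults.
  Kent: +20 → 20 < 50
No further defaults.

70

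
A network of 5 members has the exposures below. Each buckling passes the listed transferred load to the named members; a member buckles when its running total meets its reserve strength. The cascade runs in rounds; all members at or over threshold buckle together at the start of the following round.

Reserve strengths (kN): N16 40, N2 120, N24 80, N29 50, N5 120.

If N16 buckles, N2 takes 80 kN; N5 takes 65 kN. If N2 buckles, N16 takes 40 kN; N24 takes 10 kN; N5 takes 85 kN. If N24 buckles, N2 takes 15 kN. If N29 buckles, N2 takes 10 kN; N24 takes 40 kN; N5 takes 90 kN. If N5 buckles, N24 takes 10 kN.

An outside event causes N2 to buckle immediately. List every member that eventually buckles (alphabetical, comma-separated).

Round 1 — N2 buckles (initial).
  N16: +40 → 40 ≥ 40
  N24: +10 → 10 < 80
  N5: +85 → 85 < 120
Round 2 — N16 buckles.
  N5: +65 → 150 ≥ 120
Round 3 — N5 buckles.
  N24: +10 → 20 < 80
No further bucklings.

N16, N2, N5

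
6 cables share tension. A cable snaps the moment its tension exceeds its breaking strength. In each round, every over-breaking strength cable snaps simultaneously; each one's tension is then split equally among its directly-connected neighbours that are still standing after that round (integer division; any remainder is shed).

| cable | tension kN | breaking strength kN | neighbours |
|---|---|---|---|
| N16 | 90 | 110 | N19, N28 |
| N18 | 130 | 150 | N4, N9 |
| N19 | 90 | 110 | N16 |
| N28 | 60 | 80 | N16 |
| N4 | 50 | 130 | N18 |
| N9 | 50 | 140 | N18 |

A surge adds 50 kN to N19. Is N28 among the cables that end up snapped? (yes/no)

yes

Round 1 — N19 at 140 > 110. N19 snaps.
  N19 sheds 140 kN to N16: 140 each.
    N16: 90+140 = 230 > 110
Round 2 — N16 snaps.
  N16 sheds 230 kN to N28: 230 each.
    N28: 60+230 = 290 > 80
Round 3 — N28 snaps.
  N28 sheds 290 kN: no online neighbours, lost.
No further breaks.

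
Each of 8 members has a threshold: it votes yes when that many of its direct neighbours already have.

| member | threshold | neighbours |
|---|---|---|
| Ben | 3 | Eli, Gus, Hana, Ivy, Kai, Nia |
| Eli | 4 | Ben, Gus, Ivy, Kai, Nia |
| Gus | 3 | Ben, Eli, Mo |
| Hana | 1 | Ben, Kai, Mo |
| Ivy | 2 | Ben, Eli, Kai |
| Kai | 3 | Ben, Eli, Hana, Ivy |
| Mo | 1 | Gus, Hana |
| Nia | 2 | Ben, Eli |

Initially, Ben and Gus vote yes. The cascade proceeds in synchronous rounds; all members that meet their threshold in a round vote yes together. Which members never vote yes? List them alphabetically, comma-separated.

Eli, Ivy, Kai, Nia

Round 1 — Ben, Gus vote yes (initial).
Round 2 — checking thresholds:
  Eli: 2 of 5 neighbours < 4, not yet.
  Hana: 1 of 3 neighbours ≥ 1, votes yes.
  Ivy: 1 of 3 neighbours < 2, not yet.
  Kai: 1 of 4 neighbours < 3, not yet.
  Mo: 1 of 2 neighbours ≥ 1, votes yes.
  Nia: 1 of 2 neighbours < 2, not yet.
Round 3 — no new yes votes; cascade stops.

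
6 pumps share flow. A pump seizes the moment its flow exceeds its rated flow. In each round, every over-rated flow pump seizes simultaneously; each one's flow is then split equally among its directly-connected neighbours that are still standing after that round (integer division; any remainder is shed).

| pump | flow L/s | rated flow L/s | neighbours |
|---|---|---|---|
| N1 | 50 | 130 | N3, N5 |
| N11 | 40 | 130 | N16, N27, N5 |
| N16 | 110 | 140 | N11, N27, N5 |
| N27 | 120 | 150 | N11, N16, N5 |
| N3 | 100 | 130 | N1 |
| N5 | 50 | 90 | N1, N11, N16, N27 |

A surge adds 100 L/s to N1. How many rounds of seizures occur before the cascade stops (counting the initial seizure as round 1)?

4

Round 1 — N1 at 150 > 130. N1 seizes.
  N1 sheds 150 L/s to N3, N5: 75 each.
    N3: 100+75 = 175 > 130
    N5: 50+75 = 125 > 90
Round 2 — N3, N5 seize.
  N3 sheds 175 L/s: no online neighbours, lost.
  N5 sheds 125 L/s to N11, N16, N27: 41 each (2 lost).
    N11: 40+41 = 81 ≤ 130
    N16: 110+41 = 151 > 140
    N27: 120+41 = 161 > 150
Round 3 — N16, N27 seize.
  N16 sheds 151 L/s to N11: 151 each.
    N11: 81+151 = 232 > 130
  N27 sheds 161 L/s to N11: 161 each.
    N11: 232+161 = 393 > 130
Round 4 — N11 seizes.
  N11 sheds 393 L/s: no online neighbours, lost.
No further seizures.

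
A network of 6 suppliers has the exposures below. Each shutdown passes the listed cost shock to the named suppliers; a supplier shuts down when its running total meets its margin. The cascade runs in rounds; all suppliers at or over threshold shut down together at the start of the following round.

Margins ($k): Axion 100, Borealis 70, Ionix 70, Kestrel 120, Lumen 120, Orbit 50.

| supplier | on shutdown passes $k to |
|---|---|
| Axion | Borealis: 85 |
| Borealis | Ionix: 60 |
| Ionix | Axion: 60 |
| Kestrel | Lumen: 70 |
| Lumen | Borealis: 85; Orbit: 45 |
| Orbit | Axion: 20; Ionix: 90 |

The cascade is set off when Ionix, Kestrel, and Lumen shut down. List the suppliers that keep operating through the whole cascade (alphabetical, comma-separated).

Axion, Orbit

Round 1 — Ionix, Kestrel, Lumen shut down (initial).
  Axion: +60 → 60 < 100
  Borealis: +85 → 85 ≥ 70
  Orbit: +45 → 45 < 50
Round 2 — Borealis shuts down.
No further shutdowns.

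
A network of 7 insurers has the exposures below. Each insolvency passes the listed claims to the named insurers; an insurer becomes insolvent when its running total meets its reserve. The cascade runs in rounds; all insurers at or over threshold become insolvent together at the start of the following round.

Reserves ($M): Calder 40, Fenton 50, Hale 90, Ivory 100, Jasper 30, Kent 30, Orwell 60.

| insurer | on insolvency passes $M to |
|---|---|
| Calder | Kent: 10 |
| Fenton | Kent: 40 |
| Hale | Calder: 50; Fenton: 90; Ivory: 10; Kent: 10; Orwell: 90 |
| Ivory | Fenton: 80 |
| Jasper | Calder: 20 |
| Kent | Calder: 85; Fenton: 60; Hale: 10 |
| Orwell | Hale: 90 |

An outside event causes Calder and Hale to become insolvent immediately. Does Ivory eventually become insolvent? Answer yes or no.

Round 1 — Calder, Hale become insolvent (initial).
  Fenton: +90 → 90 ≥ 50
  Ivory: +10 → 10 < 100
  Kent: +10+10 → 20 < 30
  Orwell: +90 → 90 ≥ 60
Round 2 — Fenton, Orwell become insolvent.
  Kent: +40 → 60 ≥ 30
Round 3 — Kent becomes insolvent.
No further insolvencies.

no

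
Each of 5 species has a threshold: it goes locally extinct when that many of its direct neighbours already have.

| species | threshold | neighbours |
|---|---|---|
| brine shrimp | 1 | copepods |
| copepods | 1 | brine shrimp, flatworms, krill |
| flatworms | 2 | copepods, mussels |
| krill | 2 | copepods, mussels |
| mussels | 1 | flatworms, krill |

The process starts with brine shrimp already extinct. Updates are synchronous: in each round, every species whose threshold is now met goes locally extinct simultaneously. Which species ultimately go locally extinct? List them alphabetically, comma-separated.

Round 1 — brine shrimp goes locally extinct (initial).
Round 2 — checking thresholds:
  copepods: 1 of 3 neighbours ≥ 1, goes locally extinct.
Round 3 — no new extinctions; cascade stops.

brine shrimp, copepods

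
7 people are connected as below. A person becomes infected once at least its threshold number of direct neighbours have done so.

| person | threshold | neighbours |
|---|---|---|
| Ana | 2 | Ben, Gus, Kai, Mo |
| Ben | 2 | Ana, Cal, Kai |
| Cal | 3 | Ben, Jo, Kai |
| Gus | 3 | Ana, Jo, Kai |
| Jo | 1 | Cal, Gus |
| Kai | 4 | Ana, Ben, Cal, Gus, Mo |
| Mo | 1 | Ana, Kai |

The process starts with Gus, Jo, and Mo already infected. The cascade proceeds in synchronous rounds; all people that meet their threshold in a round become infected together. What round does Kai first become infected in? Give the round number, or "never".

Round 1 — Gus, Jo, Mo become infected (initial).
Round 2 — checking thresholds:
  Ana: 2 of 4 neighbours ≥ 2, becomes infected.
  Cal: 1 of 3 neighbours < 3, below threshold.
  Kai: 2 of 5 neighbours < 4, below threshold.
Round 3 — no new infections; cascade stops.

never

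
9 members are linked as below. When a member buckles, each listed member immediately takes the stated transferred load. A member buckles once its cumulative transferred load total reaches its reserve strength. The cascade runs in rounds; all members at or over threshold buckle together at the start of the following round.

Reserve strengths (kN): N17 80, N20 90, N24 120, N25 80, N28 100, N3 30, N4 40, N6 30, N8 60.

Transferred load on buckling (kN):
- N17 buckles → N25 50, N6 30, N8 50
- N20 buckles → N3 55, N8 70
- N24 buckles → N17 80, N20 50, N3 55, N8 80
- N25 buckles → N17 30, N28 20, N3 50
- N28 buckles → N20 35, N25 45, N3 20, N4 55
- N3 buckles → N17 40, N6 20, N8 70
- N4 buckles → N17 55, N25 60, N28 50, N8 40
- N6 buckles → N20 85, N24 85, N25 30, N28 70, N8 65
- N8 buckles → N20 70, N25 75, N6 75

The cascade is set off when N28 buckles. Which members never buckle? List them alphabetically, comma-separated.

N24

Round 1 — N28 buckles (initial).
  N20: +35 → 35 < 90
  N25: +45 → 45 < 80
  N3: +20 → 20 < 30
  N4: +55 → 55 ≥ 40
Round 2 — N4 buckles.
  N17: +55 → 55 < 80
  N25: +60 → 105 ≥ 80
  N8: +40 → 40 < 60
Round 3 — N25 buckles.
  N17: +30 → 85 ≥ 80
  N3: +50 → 70 ≥ 30
Round 4 — N17, N3 buckle.
  N6: +30+20 → 50 ≥ 30
  N8: +50+70 → 160 ≥ 60
Round 5 — N6, N8 buckle.
  N20: +85+70 → 190 ≥ 90
  N24: +85 → 85 < 120
Round 6 — N20 buckles.
No further bucklings.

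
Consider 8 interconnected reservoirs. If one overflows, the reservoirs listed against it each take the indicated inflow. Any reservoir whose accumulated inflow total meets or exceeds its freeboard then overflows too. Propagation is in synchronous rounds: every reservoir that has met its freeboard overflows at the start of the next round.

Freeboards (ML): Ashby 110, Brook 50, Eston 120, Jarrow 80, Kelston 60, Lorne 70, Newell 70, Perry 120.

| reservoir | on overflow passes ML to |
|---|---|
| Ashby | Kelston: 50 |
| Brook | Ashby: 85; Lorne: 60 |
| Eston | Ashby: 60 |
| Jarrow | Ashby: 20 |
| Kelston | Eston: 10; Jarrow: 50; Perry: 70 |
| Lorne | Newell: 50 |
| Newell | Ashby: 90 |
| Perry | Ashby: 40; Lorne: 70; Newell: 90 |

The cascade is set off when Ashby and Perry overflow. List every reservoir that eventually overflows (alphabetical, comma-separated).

Ashby, Lorne, Newell, Perry

Round 1 — Ashby, Perry overflow (initial).
  Kelston: +50 → 50 < 60
  Lorne: +70 → 70 ≥ 70
  Newell: +90 → 90 ≥ 70
Round 2 — Lorne, Newell overflow.
No further overflows.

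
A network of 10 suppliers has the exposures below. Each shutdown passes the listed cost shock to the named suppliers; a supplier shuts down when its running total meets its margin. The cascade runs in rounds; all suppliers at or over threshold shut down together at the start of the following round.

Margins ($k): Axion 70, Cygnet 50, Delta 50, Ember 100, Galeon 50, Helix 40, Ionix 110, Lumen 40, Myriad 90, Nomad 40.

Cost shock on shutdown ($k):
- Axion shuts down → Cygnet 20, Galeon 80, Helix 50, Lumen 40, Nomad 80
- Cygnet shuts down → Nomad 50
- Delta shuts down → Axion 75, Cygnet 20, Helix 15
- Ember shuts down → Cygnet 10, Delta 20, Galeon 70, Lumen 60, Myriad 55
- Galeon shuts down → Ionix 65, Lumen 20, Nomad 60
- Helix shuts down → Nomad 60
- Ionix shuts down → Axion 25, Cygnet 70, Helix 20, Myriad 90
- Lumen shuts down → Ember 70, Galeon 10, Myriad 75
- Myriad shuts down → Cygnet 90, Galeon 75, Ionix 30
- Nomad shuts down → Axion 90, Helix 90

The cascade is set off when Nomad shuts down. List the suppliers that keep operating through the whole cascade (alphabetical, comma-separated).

Cygnet, Delta, Ember, Ionix, Myriad

Round 1 — Nomad shuts down (initial).
  Axion: +90 → 90 ≥ 70
  Helix: +90 → 90 ≥ 40
Round 2 — Axion, Helix shut down.
  Cygnet: +20 → 20 < 50
  Galeon: +80 → 80 ≥ 50
  Lumen: +40 → 40 ≥ 40
Round 3 — Galeon, Lumen shut down.
  Ember: +70 → 70 < 100
  Ionix: +65 → 65 < 110
  Myriad: +75 → 75 < 90
No further shutdowns.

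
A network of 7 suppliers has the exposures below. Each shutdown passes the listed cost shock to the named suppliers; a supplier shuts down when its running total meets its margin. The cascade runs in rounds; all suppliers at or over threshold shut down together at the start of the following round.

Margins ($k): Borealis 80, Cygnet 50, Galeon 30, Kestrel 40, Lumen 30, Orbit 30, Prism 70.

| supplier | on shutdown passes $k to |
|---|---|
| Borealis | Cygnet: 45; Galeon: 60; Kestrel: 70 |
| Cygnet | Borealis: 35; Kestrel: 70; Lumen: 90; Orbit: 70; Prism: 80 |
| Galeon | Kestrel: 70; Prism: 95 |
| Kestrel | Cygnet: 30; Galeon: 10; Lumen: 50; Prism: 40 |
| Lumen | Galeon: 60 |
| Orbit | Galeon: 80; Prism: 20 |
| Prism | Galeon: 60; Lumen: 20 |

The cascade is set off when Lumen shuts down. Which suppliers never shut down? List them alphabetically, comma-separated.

Round 1 — Lumen shuts down (initial).
  Galeon: +60 → 60 ≥ 30
Round 2 — Galeon shuts down.
  Kestrel: +70 → 70 ≥ 40
  Prism: +95 → 95 ≥ 70
Round 3 — Kestrel, Prism shut down.
  Cygnet: +30 → 30 < 50
No further shutdowns.

Borealis, Cygnet, Orbit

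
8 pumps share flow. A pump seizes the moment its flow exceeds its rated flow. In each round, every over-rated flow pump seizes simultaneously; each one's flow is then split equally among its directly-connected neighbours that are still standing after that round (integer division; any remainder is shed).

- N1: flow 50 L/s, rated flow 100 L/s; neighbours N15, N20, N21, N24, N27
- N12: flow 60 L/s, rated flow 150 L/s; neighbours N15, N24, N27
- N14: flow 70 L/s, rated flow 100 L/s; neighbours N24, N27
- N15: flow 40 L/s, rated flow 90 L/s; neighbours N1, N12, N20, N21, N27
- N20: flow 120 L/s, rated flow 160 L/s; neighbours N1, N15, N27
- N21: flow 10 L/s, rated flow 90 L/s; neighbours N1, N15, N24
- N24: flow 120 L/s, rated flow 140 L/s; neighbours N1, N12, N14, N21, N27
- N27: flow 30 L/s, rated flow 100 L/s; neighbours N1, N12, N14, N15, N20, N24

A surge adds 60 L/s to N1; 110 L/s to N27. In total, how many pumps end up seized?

8

Round 1 — N1 at 110 > 100; N27 at 140 > 100. N1, N27 seize.
  N1 sheds 110 L/s to N15, N20, N21, N24: 27 each (2 lost).
    N15: 40+27 = 67 ≤ 90
    N20: 120+27 = 147 ≤ 160
    N21: 10+27 = 37 ≤ 90
    N24: 120+27 = 147 > 140
  N27 sheds 140 L/s to N12, N14, N15, N20, N24: 28 each.
    N12: 60+28 = 88 ≤ 150
    N14: 70+28 = 98 ≤ 100
    N15: 67+28 = 95 > 90
    N20: 147+28 = 175 > 160
    N24: 147+28 = 175 > 140
Round 2 — N15, N20, N24 seize.
  N15 sheds 95 L/s to N12, N21: 47 each (1 lost).
    N12: 88+47 = 135 ≤ 150
    N21: 37+47 = 84 ≤ 90
  N20 sheds 175 L/s: no online neighbours, lost.
  N24 sheds 175 L/s to N12, N14, N21: 58 each (1 lost).
    N12: 135+58 = 193 > 150
    N14: 98+58 = 156 > 100
    N21: 84+58 = 142 > 90
Round 3 — N12, N14, N21 seize.
  N12 sheds 193 L/s: no online neighbours, lost.
  N14 sheds 156 L/s: no online neighbours, lost.
  N21 sheds 142 L/s: no online neighbours, lost.
No further seizures.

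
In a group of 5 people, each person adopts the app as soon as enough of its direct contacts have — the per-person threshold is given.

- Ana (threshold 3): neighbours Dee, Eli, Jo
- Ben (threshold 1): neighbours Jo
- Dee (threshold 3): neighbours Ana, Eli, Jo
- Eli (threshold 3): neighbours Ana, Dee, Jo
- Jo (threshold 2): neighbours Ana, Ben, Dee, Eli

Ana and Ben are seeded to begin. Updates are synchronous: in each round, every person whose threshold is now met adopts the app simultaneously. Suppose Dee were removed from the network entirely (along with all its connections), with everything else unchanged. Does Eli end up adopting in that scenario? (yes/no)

no

With Dee removed:
Round 1 — Ana, Ben adopt the app (initial).
Round 2 — checking thresholds:
  Eli: 1 of 2 neighbours < 3, not yet.
  Jo: 2 of 3 neighbours ≥ 2, adopts the app.
Round 3 — no new adoptions; cascade stops.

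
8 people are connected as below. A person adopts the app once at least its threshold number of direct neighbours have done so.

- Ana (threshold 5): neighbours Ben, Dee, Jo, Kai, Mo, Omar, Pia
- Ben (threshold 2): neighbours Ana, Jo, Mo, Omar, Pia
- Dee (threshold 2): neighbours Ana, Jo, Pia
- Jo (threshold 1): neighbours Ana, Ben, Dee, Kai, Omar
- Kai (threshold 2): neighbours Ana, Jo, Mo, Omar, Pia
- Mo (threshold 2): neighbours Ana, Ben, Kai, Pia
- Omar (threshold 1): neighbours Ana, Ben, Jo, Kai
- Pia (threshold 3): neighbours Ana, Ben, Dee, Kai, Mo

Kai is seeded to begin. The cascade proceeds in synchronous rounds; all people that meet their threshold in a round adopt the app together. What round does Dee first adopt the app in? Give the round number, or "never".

6

Round 1 — Kai adopts the app (initial).
Round 2 — checking thresholds:
  Ana: 1 of 7 neighbours < 5, below threshold.
  Jo: 1 of 5 neighbours ≥ 1, adopts the app.
  Mo: 1 of 4 neighbours < 2, below threshold.
  Omar: 1 of 4 neighbours ≥ 1, adopts the app.
  Pia: 1 of 5 neighbours < 3, below threshold.
Round 3 — checking thresholds:
  Ana: 3 of 7 neighbours < 5, below threshold.
  Ben: 2 of 5 neighbours ≥ 2, adopts the app.
  Dee: 1 of 3 neighbours < 2, below threshold.
  Mo: 1 of 4 neighbours < 2, below threshold.
  Pia: 1 of 5 neighbours < 3, below threshold.
Round 4 — checking thresholds:
  Ana: 4 of 7 neighbours < 5, below threshold.
  Dee: 1 of 3 neighbours < 2, below threshold.
  Mo: 2 of 4 neighbours ≥ 2, adopts the app.
  Pia: 2 of 5 neighbours < 3, below threshold.
Round 5 — checking thresholds:
  Ana: 5 of 7 neighbours ≥ 5, adopts the app.
  Dee: 1 of 3 neighbours < 2, below threshold.
  Pia: 3 of 5 neighbours ≥ 3, adopts the app.
Round 6 — checking thresholds:
  Dee: 3 of 3 neighbours ≥ 2, adopts the app.
Round 7 — no new adoptions; cascade stops.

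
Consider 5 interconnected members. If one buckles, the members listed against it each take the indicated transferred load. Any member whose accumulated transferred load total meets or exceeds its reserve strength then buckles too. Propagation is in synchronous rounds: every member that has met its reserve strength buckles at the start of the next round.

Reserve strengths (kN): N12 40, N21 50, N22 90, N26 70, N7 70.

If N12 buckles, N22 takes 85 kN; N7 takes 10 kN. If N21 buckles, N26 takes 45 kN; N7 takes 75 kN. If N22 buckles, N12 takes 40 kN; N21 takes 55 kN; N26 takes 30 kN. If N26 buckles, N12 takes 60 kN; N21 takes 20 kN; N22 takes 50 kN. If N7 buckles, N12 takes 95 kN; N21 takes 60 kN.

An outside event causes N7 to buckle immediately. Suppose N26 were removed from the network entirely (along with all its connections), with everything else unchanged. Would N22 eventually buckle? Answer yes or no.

With N26 removed:
Round 1 — N7 buckles (initial).
  N12: +95 → 95 ≥ 40
  N21: +60 → 60 ≥ 50
Round 2 — N12, N21 buckle.
  N22: +85 → 85 < 90
No further bucklings.

no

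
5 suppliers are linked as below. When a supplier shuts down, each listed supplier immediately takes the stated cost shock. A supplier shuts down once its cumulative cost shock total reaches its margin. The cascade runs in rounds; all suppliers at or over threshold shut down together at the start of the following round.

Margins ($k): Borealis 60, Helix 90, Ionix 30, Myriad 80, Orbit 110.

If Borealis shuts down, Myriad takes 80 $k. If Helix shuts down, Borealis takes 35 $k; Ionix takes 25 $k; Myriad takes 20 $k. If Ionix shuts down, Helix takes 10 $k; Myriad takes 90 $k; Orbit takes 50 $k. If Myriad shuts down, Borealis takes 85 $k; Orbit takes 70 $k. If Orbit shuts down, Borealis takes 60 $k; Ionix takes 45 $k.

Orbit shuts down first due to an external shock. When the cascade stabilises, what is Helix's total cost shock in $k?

Round 1 — Orbit shuts down (initial).
  Borealis: +60 → 60 ≥ 60
  Ionix: +45 → 45 ≥ 30
Round 2 — Borealis, Ionix shut down.
  Helix: +10 → 10 < 90
  Myriad: +80+90 → 170 ≥ 80
Round 3 — Myriad shuts down.
No further shutdowns.

10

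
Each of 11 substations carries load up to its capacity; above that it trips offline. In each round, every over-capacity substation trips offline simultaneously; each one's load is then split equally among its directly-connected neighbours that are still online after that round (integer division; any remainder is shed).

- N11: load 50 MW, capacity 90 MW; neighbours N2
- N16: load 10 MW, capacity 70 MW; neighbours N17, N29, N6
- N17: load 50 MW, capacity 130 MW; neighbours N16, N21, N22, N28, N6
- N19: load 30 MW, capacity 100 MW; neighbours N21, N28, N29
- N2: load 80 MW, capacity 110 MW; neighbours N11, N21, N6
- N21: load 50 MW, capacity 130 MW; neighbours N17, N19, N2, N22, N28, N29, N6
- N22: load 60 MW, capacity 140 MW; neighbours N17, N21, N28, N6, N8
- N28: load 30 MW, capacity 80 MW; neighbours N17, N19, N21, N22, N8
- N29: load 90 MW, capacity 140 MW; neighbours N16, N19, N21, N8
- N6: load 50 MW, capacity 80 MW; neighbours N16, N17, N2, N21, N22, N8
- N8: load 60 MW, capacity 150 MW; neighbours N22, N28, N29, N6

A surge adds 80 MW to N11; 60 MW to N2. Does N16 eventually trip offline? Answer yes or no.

no

Round 1 — N11 at 130 > 90; N2 at 140 > 110. N11, N2 trip offline.
  N11 sheds 130 MW: no online neighbours, lost.
  N2 sheds 140 MW to N21, N6: 70 each.
    N21: 50+70 = 120 ≤ 130
    N6: 50+70 = 120 > 80
Round 2 — N6 trips offline.
  N6 sheds 120 MW to N16, N17, N21, N22, N8: 24 each.
    N16: 10+24 = 34 ≤ 70
    N17: 50+24 = 74 ≤ 130
    N21: 120+24 = 144 > 130
    N22: 60+24 = 84 ≤ 140
    N8: 60+24 = 84 ≤ 150
Round 3 — N21 trips offline.
  N21 sheds 144 MW to N17, N19, N22, N28, N29: 28 each (4 lost).
    N17: 74+28 = 102 ≤ 130
    N19: 30+28 = 58 ≤ 100
    N22: 84+28 = 112 ≤ 140
    N28: 30+28 = 58 ≤ 80
    N29: 90+28 = 118 ≤ 140
No further trips.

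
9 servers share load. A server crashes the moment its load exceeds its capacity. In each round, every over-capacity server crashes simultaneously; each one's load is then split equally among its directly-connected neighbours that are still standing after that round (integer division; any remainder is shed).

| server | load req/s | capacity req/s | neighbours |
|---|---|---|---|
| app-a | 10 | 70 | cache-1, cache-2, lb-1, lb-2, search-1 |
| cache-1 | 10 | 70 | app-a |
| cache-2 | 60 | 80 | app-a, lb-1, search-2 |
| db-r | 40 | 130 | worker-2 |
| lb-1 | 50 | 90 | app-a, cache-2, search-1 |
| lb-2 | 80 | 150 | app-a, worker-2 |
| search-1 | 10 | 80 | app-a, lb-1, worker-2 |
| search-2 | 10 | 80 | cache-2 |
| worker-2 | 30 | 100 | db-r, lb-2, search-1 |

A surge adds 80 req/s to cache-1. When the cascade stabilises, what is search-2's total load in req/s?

52

Round 1 — cache-1 at 90 > 70. cache-1 crashes.
  cache-1 sheds 90 req/s to app-a: 90 each.
    app-a: 10+90 = 100 > 70
Round 2 — app-a crashes.
  app-a sheds 100 req/s to cache-2, lb-1, lb-2, search-1: 25 each.
    cache-2: 60+25 = 85 > 80
    lb-1: 50+25 = 75 ≤ 90
    lb-2: 80+25 = 105 ≤ 150
    search-1: 10+25 = 35 ≤ 80
Round 3 — cache-2 crashes.
  cache-2 sheds 85 req/s to lb-1, search-2: 42 each (1 lost).
    lb-1: 75+42 = 117 > 90
    search-2: 10+42 = 52 ≤ 80
Round 4 — lb-1 crashes.
  lb-1 sheds 117 req/s to search-1: 117 each.
    search-1: 35+117 = 152 > 80
Round 5 — search-1 crashes.
  search-1 sheds 152 req/s to worker-2: 152 each.
    worker-2: 30+152 = 182 > 100
Round 6 — worker-2 crashes.
  worker-2 sheds 182 req/s to db-r, lb-2: 91 each.
    db-r: 40+91 = 131 > 130
    lb-2: 105+91 = 196 > 150
Round 7 — db-r, lb-2 crash.
  db-r sheds 131 req/s: no online neighbours, lost.
  lb-2 sheds 196 req/s: no online neighbours, lost.
No further crashes.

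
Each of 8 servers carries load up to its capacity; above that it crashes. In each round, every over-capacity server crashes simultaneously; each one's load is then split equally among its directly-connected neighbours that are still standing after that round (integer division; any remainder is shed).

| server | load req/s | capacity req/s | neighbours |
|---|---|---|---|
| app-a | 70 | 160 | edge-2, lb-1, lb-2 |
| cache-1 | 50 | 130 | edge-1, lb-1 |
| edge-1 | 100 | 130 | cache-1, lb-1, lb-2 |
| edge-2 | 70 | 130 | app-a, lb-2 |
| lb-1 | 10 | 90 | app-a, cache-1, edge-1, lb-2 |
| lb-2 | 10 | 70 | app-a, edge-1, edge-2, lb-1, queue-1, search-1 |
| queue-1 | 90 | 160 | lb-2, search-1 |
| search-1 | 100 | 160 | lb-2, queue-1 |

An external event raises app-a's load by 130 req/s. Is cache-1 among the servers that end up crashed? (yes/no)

yes

Round 1 — app-a at 200 > 160. app-a crashes.
  app-a sheds 200 req/s to edge-2, lb-1, lb-2: 66 each (2 lost).
    edge-2: 70+66 = 136 > 130
    lb-1: 10+66 = 76 ≤ 90
    lb-2: 10+66 = 76 > 70
Round 2 — edge-2, lb-2 crash.
  edge-2 sheds 136 req/s: no online neighbours, lost.
  lb-2 sheds 76 req/s to edge-1, lb-1, queue-1, search-1: 19 each.
    edge-1: 100+19 = 119 ≤ 130
    lb-1: 76+19 = 95 > 90
    queue-1: 90+19 = 109 ≤ 160
    search-1: 100+19 = 119 ≤ 160
Round 3 — lb-1 crashes.
  lb-1 sheds 95 req/s to cache-1, edge-1: 47 each (1 lost).
    cache-1: 50+47 = 97 ≤ 130
    edge-1: 119+47 = 166 > 130
Round 4 — edge-1 crashes.
  edge-1 sheds 166 req/s to cache-1: 166 each.
    cache-1: 97+166 = 263 > 130
Round 5 — cache-1 crashes.
  cache-1 sheds 263 req/s: no online neighbours, lost.
No further crashes.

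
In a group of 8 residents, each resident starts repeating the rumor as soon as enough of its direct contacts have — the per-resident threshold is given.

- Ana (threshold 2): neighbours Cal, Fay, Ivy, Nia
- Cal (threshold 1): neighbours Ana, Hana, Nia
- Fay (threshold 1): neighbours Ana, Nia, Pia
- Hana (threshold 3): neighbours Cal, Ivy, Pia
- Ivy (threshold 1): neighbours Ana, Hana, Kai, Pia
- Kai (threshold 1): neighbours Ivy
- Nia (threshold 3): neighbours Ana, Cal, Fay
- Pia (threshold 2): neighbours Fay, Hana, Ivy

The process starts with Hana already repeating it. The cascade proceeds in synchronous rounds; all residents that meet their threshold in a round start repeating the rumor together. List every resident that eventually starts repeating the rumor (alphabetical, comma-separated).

Round 1 — Hana starts repeating the rumor (initial).
Round 2 — checking thresholds:
  Cal: 1 of 3 neighbours ≥ 1, starts repeating the rumor.
  Ivy: 1 of 4 neighbours ≥ 1, starts repeating the rumor.
  Pia: 1 of 3 neighbours < 2, below threshold.
Round 3 — checking thresholds:
  Ana: 2 of 4 neighbours ≥ 2, starts repeating the rumor.
  Kai: 1 of 1 neighbours ≥ 1, starts repeating the rumor.
  Nia: 1 of 3 neighbours < 3, below threshold.
  Pia: 2 of 3 neighbours ≥ 2, starts repeating the rumor.
Round 4 — checking thresholds:
  Fay: 2 of 3 neighbours ≥ 1, starts repeating the rumor.
  Nia: 2 of 3 neighbours < 3, below threshold.
Round 5 — checking thresholds:
  Nia: 3 of 3 neighbours ≥ 3, starts repeating the rumor.
Round 6 — no new spreads; cascade stops.

Ana, Cal, Fay, Hana, Ivy, Kai, Nia, Pia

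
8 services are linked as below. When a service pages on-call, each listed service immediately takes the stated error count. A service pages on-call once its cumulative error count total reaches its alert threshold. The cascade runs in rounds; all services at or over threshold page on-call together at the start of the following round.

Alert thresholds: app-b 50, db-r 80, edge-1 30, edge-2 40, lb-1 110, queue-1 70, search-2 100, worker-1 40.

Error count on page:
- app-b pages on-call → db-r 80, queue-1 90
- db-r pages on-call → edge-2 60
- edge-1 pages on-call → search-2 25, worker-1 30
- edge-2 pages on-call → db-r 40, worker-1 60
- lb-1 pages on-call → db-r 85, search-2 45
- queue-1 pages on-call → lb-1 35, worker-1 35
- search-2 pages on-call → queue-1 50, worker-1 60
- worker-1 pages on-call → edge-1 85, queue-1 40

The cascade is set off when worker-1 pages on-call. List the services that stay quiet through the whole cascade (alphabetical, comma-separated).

Round 1 — worker-1 pages on-call (initial).
  edge-1: +85 → 85 ≥ 30
  queue-1: +40 → 40 < 70
Round 2 — edge-1 pages on-call.
  search-2: +25 → 25 < 100
No further pages.

app-b, db-r, edge-2, lb-1, queue-1, search-2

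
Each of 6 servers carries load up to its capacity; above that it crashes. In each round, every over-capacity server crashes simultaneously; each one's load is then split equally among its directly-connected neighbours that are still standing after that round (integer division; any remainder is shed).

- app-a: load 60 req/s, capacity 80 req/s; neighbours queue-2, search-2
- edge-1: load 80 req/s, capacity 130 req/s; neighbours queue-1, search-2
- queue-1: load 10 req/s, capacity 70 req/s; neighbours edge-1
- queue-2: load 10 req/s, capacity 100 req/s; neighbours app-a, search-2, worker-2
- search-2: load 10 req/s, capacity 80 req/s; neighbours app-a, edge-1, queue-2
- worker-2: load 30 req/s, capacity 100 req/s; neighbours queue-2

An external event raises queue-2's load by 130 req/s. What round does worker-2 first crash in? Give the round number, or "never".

Round 1 — queue-2 at 140 > 100. queue-2 crashes.
  queue-2 sheds 140 req/s to app-a, search-2, worker-2: 46 each (2 lost).
    app-a: 60+46 = 106 > 80
    search-2: 10+46 = 56 ≤ 80
    worker-2: 30+46 = 76 ≤ 100
Round 2 — app-a crashes.
  app-a sheds 106 req/s to search-2: 106 each.
    search-2: 56+106 = 162 > 80
Round 3 — search-2 crashes.
  search-2 sheds 162 req/s to edge-1: 162 each.
    edge-1: 80+162 = 242 > 130
Round 4 — edge-1 crashes.
  edge-1 sheds 242 req/s to queue-1: 242 each.
    queue-1: 10+242 = 252 > 70
Round 5 — queue-1 crashes.
  queue-1 sheds 252 req/s: no online neighbours, lost.
No further crashes.

never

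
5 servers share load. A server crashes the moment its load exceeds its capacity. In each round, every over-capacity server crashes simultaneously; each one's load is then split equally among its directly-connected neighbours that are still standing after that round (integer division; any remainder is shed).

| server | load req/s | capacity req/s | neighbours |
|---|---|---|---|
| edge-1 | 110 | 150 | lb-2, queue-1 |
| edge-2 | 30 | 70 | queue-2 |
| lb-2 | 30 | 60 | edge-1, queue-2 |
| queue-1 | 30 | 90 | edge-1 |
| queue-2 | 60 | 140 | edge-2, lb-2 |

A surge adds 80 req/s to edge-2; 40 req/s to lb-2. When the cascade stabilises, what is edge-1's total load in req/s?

Round 1 — edge-2 at 110 > 70; lb-2 at 70 > 60. edge-2, lb-2 crash.
  edge-2 sheds 110 req/s to queue-2: 110 each.
    queue-2: 60+110 = 170 > 140
  lb-2 sheds 70 req/s to edge-1, queue-2: 35 each.
    edge-1: 110+35 = 145 ≤ 150
    queue-2: 170+35 = 205 > 140
Round 2 — queue-2 crashes.
  queue-2 sheds 205 req/s: no online neighbours, lost.
No further crashes.

145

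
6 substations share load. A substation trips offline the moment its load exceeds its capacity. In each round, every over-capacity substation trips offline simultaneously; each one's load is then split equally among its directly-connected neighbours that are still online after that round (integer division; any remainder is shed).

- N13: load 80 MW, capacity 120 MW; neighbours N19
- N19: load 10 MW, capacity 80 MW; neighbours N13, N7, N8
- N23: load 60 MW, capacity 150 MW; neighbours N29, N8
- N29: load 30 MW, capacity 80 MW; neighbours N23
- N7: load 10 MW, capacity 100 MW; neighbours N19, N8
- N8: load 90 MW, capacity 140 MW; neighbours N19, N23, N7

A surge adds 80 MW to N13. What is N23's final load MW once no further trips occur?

147

Round 1 — N13 at 160 > 120. N13 trips offline.
  N13 sheds 160 MW to N19: 160 each.
    N19: 10+160 = 170 > 80
Round 2 — N19 trips offline.
  N19 sheds 170 MW to N7, N8: 85 each.
    N7: 10+85 = 95 ≤ 100
    N8: 90+85 = 175 > 140
Round 3 — N8 trips offline.
  N8 sheds 175 MW to N23, N7: 87 each (1 lost).
    N23: 60+87 = 147 ≤ 150
    N7: 95+87 = 182 > 100
Round 4 — N7 trips offline.
  N7 sheds 182 MW: no online neighbours, lost.
No further trips.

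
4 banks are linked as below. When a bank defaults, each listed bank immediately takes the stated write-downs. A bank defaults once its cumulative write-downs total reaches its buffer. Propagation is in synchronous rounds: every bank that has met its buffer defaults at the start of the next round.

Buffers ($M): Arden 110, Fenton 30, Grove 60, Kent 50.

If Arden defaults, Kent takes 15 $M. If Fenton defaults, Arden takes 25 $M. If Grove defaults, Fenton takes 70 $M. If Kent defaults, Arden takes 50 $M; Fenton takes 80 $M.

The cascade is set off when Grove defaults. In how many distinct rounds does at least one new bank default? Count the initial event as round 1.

2

Round 1 — Grove defaults (initial).
  Fenton: +70 → 70 ≥ 30
Round 2 — Fenton defaults.
  Arden: +25 → 25 < 110
No further defaults.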